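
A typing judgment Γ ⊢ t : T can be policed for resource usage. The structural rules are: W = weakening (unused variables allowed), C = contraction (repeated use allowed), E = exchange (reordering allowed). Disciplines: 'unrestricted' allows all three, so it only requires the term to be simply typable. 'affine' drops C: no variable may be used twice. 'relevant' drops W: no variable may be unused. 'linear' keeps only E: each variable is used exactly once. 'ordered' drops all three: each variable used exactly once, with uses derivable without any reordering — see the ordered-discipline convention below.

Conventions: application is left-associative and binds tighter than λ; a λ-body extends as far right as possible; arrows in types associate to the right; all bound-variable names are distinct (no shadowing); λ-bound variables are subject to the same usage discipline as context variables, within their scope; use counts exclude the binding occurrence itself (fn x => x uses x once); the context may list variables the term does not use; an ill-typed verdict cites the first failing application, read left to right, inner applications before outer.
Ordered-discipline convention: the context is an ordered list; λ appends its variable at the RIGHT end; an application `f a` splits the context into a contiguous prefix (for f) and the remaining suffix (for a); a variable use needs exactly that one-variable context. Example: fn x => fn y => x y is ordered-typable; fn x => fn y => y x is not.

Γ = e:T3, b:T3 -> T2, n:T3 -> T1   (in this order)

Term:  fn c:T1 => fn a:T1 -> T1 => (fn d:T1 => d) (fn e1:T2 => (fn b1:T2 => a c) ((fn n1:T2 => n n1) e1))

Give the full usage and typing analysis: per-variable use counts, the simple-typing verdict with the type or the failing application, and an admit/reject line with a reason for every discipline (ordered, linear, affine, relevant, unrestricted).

use counts: e: 0, b: 0, n: 1, c (bound): 1, a (bound): 1, d (bound): 1, e1 (bound): 1, b1 (bound): 0, n1 (bound): 1
uses in reading order: d, a, c, n, n1, e1
typing: ill-typed: argument of type T2 where T3 is required
ordered ✗ (the type mismatch rejects it)
linear ✗ (not simply typable)
affine ✗ (fails simple typing)
relevant ✗ (a type mismatch blocks all five)
unrestricted ✗ (the type mismatch rejects it)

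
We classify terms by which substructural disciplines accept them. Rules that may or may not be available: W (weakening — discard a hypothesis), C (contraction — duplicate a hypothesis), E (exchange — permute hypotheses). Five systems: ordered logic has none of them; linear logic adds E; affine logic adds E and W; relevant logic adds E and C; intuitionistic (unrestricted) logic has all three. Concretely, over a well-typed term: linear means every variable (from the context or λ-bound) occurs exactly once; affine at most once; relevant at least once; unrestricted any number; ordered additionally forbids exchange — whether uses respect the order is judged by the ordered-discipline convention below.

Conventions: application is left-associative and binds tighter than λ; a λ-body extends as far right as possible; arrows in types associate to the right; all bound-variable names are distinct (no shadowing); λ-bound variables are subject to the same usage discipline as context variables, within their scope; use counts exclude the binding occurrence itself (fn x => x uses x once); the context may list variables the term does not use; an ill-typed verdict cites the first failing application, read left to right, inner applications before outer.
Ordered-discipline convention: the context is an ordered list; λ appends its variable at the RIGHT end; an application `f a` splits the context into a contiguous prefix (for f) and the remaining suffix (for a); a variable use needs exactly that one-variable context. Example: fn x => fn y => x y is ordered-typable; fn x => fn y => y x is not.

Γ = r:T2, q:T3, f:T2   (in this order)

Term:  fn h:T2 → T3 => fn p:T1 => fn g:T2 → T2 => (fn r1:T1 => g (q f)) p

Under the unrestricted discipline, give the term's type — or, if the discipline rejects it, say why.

not well-typed under unrestricted — fails simple typing
variable uses: r: 0×, q: 1×, f: 1×, h (λ-bound): 0×, p (λ-bound): 1×, g (λ-bound): 1×, r1 (λ-bound): 0×
order of uses: g, q, f, p
typing: ill-typed: can't apply a value of type T3
across the five disciplines: ordered ✗ | linear ✗ | affine ✗ | relevant ✗ | unrestricted ✗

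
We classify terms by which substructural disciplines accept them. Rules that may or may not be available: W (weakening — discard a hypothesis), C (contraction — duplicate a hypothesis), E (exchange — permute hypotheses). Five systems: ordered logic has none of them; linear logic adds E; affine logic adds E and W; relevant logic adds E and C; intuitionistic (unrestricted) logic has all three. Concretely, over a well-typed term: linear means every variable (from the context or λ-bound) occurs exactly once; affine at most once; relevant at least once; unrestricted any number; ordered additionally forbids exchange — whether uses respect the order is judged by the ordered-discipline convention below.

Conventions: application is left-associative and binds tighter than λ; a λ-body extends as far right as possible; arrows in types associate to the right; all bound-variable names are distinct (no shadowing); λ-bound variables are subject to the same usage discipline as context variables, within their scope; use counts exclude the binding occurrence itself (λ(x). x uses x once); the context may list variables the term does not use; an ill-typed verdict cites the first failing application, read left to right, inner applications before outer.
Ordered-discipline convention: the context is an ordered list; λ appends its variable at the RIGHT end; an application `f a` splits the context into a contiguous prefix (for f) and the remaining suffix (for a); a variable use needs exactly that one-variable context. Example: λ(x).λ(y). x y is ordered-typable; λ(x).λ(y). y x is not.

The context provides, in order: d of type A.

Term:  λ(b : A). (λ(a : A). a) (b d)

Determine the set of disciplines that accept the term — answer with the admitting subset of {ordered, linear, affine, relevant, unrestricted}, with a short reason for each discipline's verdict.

accepted by: none
usage: d ×1, b [bound] ×1, a [bound] ×1
uses in reading order: a, b, d
typing: ill-typed: non-arrow in function slot: A
ordered ✗ (a type mismatch blocks all five)
linear ✗ (the type mismatch rejects it)
affine ✗ (not simply typable)
relevant ✗ (fails simple typing)
unrestricted ✗ (a type mismatch blocks all five)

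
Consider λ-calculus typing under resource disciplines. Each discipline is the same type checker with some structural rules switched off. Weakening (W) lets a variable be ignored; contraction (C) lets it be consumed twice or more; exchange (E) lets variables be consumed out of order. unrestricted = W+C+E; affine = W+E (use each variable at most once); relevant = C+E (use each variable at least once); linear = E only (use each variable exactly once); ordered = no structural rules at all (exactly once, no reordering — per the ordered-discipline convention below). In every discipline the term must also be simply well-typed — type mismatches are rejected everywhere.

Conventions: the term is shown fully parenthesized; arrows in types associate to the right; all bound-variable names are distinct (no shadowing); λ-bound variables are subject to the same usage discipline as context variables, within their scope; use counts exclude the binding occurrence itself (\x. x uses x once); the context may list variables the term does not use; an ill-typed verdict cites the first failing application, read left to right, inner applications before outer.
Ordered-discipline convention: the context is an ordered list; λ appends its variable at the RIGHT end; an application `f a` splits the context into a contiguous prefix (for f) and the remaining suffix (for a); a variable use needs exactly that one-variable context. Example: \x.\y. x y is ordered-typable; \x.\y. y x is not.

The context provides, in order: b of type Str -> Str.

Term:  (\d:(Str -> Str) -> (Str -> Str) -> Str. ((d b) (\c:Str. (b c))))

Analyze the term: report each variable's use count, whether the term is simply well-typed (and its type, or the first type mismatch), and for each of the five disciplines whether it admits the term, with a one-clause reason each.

use counts: b ×2, d (bound) ×1, c (bound) ×1
order of uses: d, b, b, c
typing: the term checks, with type ((Str -> Str) -> (Str -> Str) -> Str) -> Str
ordered: ✗ — needs contraction — b ×2
linear: ✗ — needs contraction — b ×2
affine: ✗ — needs contraction — b ×2
relevant: ✓ — at least one use each (b, d, c)
unrestricted: ✓ — well-typed at ((Str -> Str) -> (Str -> Str) -> Str) -> Str; no restrictions here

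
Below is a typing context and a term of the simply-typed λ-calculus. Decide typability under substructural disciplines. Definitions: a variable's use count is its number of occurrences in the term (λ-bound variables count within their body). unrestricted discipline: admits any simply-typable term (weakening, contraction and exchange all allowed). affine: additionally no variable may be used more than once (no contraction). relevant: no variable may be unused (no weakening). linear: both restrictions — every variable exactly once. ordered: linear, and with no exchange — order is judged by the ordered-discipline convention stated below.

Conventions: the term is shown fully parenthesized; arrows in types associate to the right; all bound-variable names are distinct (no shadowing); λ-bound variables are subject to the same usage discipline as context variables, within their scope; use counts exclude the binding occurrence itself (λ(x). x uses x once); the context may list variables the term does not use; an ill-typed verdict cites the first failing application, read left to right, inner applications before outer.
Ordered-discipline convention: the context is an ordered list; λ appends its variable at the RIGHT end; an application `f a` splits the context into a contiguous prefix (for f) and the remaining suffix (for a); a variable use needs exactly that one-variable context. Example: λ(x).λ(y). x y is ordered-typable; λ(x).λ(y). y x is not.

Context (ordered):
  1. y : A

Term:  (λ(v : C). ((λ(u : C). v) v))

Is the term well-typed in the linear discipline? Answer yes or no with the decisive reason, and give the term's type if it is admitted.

no — uses contraction: v ×2; unused: y, u — weakening required
usage: y: 0; v (λ-bound): 2; u (λ-bound): 0
uses in reading order: v, v
typing: the term checks, with type C → C
summary: ordered ✗ · linear ✗ · affine ✗ · relevant ✗ · unrestricted ✓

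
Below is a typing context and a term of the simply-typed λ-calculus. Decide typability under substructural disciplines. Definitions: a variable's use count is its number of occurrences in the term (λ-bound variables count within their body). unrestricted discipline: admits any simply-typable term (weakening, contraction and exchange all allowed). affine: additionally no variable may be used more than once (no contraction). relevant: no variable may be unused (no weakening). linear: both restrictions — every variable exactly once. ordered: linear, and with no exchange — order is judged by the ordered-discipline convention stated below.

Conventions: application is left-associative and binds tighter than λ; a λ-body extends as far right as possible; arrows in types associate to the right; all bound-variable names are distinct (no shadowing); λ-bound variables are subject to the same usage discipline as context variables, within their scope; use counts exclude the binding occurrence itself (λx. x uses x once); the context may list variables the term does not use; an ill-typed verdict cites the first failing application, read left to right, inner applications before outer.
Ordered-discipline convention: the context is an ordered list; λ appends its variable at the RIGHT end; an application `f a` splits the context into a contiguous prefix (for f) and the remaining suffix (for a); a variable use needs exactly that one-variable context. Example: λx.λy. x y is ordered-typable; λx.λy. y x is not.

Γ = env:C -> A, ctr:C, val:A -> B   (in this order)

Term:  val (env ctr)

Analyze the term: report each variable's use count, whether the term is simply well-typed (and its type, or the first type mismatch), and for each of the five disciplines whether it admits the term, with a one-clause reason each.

variable uses: env=1, ctr=1, val=1
order of uses: val, env, ctr
typing: ✓ — B
ordered ✗ (no ordered split (uses run val, env, ctr))
linear ✓ (exactly-once usage across env, ctr, val)
affine ✓ (no duplicate uses among env, ctr, val)
relevant ✓ (env, ctr, val: all used, weakening unneeded)
unrestricted ✓ (well-typed at B; no restrictions here)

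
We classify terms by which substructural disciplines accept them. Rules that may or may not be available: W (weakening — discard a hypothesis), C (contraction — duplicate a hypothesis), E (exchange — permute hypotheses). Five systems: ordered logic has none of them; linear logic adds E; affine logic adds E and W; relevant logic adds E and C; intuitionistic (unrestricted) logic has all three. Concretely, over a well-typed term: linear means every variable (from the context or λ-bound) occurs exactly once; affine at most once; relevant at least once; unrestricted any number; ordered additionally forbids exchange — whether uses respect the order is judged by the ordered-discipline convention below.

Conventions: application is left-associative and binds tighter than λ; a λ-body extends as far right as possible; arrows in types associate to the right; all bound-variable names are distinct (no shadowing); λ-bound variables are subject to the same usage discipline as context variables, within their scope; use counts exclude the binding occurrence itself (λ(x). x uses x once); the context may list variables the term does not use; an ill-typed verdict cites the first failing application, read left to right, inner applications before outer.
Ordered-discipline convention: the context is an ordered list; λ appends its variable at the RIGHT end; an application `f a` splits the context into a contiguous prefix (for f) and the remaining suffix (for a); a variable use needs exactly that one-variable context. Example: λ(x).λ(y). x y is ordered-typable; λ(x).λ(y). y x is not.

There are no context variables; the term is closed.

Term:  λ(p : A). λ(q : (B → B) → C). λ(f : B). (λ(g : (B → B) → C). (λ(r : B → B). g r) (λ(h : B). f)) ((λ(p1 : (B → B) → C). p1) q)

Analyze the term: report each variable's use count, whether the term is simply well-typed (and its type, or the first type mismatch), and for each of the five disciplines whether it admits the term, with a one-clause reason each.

variable uses: p (bound): 0×; q (bound): 1×; f (bound): 1×; g (bound): 1×; r (bound): 1×; h (bound): 0×; p1 (bound): 1×
left-to-right use order: g, r, f, p1, q
typing: well-typed at A → ((B → B) → C) → B → C
ordered: ✗ — p, h left unused
linear: ✗ — p, h left unused
affine: ✓ — none of p, q, f, g, r, h, p1 used more than once
relevant: ✗ — p, h left unused
unrestricted: ✓ — well-typed at A → ((B → B) → C) → B → C; no restrictions here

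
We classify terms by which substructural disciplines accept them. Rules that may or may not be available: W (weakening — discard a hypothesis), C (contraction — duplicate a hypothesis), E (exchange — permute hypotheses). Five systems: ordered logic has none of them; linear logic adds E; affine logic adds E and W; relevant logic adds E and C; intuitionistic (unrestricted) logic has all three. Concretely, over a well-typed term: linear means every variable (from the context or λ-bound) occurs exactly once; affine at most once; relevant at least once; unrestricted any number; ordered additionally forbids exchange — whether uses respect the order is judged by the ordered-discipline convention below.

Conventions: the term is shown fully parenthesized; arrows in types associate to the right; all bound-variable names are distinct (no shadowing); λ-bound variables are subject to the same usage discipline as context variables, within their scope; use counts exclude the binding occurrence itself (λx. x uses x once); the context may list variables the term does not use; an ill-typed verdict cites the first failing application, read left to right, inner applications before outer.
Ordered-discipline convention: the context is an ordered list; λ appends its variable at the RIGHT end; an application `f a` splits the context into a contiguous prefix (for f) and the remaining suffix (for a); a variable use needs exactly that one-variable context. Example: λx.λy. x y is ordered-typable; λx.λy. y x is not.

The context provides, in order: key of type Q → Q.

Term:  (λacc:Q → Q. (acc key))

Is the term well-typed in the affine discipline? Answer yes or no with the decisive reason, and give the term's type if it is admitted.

no — the type mismatch rejects it
variable uses: key ×1; acc (bound) ×1
left-to-right use order: acc, key
typing: ill-typed: argument of type Q → Q where Q is required
per-discipline verdicts: ordered ✗ | linear ✗ | affine ✗ | relevant ✗ | unrestricted ✗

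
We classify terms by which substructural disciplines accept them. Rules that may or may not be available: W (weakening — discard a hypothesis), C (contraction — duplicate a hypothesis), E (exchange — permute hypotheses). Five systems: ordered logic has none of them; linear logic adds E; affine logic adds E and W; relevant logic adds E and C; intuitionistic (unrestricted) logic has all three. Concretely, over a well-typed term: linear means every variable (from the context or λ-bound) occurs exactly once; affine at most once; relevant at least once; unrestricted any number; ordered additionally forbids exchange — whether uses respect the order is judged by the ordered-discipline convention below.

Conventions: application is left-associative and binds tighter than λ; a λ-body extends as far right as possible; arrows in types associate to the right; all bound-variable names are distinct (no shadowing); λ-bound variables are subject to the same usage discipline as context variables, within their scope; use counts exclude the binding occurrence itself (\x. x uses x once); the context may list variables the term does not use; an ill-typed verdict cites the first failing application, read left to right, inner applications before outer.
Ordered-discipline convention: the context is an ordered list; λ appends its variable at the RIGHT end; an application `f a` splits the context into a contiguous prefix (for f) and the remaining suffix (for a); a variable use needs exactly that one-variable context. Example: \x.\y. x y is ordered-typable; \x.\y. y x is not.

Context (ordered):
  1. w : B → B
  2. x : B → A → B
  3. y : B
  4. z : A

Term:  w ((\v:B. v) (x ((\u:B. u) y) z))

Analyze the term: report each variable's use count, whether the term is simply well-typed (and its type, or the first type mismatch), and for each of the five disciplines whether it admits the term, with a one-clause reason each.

usage: w: 1; x: 1; y: 1; z: 1; v (λ-bound): 1; u (λ-bound): 1
order of uses: w, v, x, u, y, z
typing: well-typed — term : B
ordered: ✓, w, x, y, z, v, u: once each, no exchange needed
linear: ✓, w, x, y, z, v, u: one use apiece
affine: ✓, none of w, x, y, z, v, u used more than once
relevant: ✓, w, x, y, z, v, u: all used, weakening unneeded
unrestricted: ✓, well-typed at B; no restrictions here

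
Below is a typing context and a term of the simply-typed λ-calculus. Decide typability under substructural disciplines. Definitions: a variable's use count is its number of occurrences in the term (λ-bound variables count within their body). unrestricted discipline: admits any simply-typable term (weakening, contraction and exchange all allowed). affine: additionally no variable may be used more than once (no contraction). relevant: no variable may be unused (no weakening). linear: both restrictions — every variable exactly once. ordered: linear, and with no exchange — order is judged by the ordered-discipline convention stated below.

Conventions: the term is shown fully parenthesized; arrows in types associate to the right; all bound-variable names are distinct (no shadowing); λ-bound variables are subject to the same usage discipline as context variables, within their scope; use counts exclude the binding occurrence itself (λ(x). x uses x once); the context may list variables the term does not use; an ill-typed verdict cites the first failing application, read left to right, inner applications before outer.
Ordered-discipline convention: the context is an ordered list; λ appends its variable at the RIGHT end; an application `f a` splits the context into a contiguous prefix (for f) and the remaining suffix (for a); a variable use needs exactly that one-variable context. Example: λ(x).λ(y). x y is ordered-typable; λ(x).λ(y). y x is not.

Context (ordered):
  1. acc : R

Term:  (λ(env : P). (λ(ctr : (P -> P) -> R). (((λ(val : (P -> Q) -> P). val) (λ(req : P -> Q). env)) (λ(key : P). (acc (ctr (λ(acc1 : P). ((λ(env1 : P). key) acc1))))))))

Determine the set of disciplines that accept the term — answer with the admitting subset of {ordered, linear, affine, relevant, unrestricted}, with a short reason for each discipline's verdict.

admitted in: none
variable uses: acc=1; env (bound)=1; ctr (bound)=1; val (bound)=1; req (bound)=0; key (bound)=1; acc1 (bound)=1; env1 (bound)=0
use order (left to right): val, env, acc, ctr, key, acc1
typing: ill-typed: non-arrow in function slot: R
ordered: ✗ — the type mismatch rejects it
linear: ✗ — not simply typable
affine: ✗ — fails simple typing
relevant: ✗ — a type mismatch blocks all five
unrestricted: ✗ — the type mismatch rejects it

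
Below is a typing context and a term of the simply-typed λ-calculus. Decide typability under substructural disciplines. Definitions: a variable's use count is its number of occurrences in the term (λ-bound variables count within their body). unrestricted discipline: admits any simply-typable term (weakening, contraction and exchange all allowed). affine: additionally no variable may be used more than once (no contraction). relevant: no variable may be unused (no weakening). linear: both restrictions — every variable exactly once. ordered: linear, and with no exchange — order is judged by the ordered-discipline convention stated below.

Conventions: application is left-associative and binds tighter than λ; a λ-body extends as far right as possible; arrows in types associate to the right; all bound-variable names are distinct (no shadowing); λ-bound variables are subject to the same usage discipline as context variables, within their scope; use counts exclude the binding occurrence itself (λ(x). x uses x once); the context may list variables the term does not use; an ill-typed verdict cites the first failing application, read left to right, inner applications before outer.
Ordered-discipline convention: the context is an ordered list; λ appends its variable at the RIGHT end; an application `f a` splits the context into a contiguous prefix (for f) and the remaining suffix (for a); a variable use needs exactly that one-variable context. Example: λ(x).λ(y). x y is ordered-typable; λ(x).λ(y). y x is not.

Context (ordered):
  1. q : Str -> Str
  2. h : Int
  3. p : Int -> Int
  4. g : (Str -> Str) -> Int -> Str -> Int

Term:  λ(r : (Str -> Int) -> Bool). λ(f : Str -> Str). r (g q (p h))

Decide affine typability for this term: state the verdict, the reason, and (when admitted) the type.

yes — q, h, p, g, r, f: no repeats, contraction unneeded; term : ((Str -> Int) -> Bool) -> (Str -> Str) -> Bool
use counts: q: 1×, h: 1×, p: 1×, g: 1×, r [bound]: 1×, f [bound]: 0×
use order (left to right): r, g, q, p, h
typing: the term checks, with type ((Str -> Int) -> Bool) -> (Str -> Str) -> Bool
across the five disciplines: ordered ✗ · linear ✗ · affine ✓ · relevant ✗ · unrestricted ✓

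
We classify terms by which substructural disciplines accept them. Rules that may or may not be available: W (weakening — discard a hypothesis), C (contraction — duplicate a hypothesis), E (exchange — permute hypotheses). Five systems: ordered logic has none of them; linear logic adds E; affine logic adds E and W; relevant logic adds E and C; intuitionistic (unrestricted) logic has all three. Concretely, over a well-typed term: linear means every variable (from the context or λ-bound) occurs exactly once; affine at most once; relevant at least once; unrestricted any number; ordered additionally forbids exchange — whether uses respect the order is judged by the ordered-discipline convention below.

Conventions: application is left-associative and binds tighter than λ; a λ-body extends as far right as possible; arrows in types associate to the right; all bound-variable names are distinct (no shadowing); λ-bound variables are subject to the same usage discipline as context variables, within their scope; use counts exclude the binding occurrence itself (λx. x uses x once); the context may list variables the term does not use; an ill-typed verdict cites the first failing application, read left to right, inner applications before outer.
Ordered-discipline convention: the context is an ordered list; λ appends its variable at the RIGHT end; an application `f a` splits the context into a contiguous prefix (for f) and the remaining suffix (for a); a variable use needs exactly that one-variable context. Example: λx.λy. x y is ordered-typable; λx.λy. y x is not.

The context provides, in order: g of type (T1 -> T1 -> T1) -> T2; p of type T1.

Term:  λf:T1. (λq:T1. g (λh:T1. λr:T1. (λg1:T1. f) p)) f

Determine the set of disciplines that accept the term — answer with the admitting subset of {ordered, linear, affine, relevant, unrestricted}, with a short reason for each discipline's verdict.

admitted by: unrestricted
variable uses: g: 1; p: 1; f (λ-bound): 2; q (λ-bound): 0; h (λ-bound): 0; r (λ-bound): 0; g1 (λ-bound): 0
uses in reading order: g, f, p, f
typing: well-typed — term : T1 -> T2
ordered ✗ (uses contraction: f ×2; q, h, r, g1 never used (weakening))
linear ✗ (uses contraction: f ×2; q, h, r, g1 never used (weakening))
affine ✗ (uses contraction: f ×2)
relevant ✗ (q, h, r, g1 never used (weakening))
unrestricted ✓ (type-checks (T1 -> T2) and nothing is barred)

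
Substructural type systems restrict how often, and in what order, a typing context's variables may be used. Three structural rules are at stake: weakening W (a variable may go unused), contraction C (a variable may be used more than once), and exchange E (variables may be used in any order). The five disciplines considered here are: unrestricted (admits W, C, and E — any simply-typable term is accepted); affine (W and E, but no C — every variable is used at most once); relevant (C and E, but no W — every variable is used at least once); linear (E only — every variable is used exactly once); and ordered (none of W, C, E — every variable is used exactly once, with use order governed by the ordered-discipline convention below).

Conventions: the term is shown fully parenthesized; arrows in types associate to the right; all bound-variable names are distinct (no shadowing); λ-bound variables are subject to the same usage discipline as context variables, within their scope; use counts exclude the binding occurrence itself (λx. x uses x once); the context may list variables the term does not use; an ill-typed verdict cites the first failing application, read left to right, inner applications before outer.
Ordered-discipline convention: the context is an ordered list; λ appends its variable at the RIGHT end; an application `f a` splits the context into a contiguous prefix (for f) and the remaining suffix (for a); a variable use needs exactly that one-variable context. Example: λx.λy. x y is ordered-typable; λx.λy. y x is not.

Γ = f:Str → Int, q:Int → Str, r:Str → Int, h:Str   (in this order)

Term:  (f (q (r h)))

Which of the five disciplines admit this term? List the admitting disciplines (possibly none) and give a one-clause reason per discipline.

admitted by: ordered, linear, affine, relevant, unrestricted
use counts: f: 1; q: 1; r: 1; h: 1
uses in reading order: f, q, r, h
typing: well-typed — term : Int
ordered: ✓, f, q, r, h once each; derivable with no W/C/E
linear: ✓, each of f, q, r, h used exactly once
affine: ✓, none of f, q, r, h used more than once
relevant: ✓, every one of f, q, r, h appears
unrestricted: ✓, type-checks (Int) and nothing is barred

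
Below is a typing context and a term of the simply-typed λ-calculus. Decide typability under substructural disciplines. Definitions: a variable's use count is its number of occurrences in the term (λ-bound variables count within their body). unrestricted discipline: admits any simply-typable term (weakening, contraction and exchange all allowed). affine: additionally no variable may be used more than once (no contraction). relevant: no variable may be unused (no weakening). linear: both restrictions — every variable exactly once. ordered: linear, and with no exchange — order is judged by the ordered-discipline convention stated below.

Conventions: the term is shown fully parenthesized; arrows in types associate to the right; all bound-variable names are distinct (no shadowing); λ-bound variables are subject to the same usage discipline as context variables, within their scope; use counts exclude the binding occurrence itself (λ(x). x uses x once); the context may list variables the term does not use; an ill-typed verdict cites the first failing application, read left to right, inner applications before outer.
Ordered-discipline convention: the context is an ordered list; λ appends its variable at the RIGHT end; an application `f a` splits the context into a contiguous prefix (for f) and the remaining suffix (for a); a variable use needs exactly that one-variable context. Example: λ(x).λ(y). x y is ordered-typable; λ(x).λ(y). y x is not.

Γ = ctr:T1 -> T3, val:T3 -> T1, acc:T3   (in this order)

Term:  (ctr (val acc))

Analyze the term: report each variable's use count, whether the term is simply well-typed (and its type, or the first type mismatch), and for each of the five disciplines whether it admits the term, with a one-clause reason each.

variable uses: ctr=1; val=1; acc=1
uses in reading order: ctr, val, acc
typing: ✓ — T3
ordered ✓ (ctr, val, acc once each; derivable with no W/C/E)
linear ✓ (each of ctr, val, acc used exactly once)
affine ✓ (at most one use each (ctr, val, acc))
relevant ✓ (none of ctr, val, acc goes unused)
unrestricted ✓ (typability at T3 is all that's needed)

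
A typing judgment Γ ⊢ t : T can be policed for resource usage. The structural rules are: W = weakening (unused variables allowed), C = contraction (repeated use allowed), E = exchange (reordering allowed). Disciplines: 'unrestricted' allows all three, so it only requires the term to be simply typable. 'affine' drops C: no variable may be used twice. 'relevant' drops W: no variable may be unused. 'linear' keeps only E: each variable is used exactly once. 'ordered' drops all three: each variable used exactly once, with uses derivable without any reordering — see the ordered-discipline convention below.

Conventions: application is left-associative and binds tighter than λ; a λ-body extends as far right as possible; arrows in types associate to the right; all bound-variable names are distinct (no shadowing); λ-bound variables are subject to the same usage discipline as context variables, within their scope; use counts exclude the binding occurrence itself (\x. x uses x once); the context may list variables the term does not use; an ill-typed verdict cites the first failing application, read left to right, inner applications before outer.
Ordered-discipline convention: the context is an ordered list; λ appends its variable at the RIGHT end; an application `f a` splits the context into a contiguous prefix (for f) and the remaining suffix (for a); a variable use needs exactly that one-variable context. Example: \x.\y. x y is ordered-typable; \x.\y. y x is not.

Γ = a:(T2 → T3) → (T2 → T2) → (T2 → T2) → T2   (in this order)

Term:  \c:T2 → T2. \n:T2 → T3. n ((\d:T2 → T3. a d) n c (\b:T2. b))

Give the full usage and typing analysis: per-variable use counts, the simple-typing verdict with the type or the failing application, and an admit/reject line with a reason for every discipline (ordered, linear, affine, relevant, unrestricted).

use counts: a ×1; c (bound) ×1; n (bound) ×2; d (bound) ×1; b (bound) ×1
order of uses: n, a, d, n, c, b
typing: well-typed at (T2 → T2) → (T2 → T3) → T3
ordered ✗ (n ×2 used more than once (contraction))
linear ✗ (n ×2 used more than once (contraction))
affine ✗ (n ×2 used more than once (contraction))
relevant ✓ (none of a, c, n, d, b goes unused)
unrestricted ✓ (typability at (T2 → T2) → (T2 → T3) → T3 is all that's needed)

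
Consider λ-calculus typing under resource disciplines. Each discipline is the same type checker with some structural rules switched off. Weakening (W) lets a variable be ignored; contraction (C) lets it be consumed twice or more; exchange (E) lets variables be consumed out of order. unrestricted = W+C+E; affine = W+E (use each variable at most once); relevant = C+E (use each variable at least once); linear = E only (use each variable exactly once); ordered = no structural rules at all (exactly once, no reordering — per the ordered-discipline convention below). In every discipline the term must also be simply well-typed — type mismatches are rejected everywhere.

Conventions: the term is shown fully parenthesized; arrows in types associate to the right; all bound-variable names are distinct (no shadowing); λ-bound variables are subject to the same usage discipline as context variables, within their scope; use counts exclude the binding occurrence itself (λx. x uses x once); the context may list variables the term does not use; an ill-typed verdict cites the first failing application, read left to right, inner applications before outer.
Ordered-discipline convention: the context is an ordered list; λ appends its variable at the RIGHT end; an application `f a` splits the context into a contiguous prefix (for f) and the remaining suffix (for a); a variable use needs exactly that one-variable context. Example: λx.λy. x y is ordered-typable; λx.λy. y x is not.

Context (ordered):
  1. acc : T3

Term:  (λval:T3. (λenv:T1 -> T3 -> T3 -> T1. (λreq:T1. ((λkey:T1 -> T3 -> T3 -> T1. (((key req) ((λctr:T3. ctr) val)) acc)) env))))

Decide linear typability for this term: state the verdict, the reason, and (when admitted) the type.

yes — acc, val, env, req, key, ctr: one use apiece; term : T3 -> (T1 -> T3 -> T3 -> T1) -> T1 -> T1
counts: acc ×1, val [bound] ×1, env [bound] ×1, req [bound] ×1, key [bound] ×1, ctr [bound] ×1
left-to-right use order: key, req, ctr, val, acc, env
typing: the term checks, with type T3 -> (T1 -> T3 -> T3 -> T1) -> T1 -> T1
summary: ordered ✗; linear ✓; affine ✓; relevant ✓; unrestricted ✓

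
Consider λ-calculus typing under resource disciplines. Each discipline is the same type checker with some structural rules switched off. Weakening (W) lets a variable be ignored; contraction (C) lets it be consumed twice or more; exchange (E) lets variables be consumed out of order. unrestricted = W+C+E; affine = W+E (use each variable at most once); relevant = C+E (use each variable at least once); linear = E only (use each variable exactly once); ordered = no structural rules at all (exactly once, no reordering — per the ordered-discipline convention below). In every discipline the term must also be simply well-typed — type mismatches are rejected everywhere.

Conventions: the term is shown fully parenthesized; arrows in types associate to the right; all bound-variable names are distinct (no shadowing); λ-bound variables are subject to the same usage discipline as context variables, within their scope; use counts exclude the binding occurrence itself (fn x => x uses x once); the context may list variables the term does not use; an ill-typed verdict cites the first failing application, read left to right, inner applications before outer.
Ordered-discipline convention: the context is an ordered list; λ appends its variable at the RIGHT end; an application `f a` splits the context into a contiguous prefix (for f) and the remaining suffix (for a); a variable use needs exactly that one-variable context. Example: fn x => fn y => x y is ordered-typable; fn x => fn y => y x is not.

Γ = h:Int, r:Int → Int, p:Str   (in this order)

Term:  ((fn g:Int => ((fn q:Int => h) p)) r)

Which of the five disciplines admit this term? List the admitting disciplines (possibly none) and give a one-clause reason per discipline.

admitting disciplines: none
usage: h: 1×; r: 1×; p: 1×; g (λ-bound): 0×; q (λ-bound): 0×
uses in reading order: h, p, r
typing: ill-typed: an argument Str mismatches the expected Int
ordered: ✗, the type mismatch rejects it
linear: ✗, not simply typable
affine: ✗, fails simple typing
relevant: ✗, a type mismatch blocks all five
unrestricted: ✗, the type mismatch rejects it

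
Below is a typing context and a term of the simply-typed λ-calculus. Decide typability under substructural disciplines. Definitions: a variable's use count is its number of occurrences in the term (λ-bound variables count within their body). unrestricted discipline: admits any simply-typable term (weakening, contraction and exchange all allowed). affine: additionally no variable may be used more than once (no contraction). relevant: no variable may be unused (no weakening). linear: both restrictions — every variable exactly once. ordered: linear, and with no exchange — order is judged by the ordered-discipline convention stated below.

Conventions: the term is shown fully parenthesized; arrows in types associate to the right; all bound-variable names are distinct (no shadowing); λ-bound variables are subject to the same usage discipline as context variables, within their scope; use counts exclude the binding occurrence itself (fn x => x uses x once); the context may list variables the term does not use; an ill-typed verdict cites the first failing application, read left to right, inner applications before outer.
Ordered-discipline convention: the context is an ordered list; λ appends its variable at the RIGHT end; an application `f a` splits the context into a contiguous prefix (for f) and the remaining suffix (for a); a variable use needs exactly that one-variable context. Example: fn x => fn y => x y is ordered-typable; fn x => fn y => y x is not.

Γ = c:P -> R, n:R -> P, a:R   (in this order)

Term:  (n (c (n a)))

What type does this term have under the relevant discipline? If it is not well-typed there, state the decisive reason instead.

term : P
variable uses: c: 1, n: 2, a: 1
order of uses: n, c, n, a
typing: ✓ — P
per-discipline verdicts: ordered ✗ · linear ✗ · affine ✗ · relevant ✓ · unrestricted ✓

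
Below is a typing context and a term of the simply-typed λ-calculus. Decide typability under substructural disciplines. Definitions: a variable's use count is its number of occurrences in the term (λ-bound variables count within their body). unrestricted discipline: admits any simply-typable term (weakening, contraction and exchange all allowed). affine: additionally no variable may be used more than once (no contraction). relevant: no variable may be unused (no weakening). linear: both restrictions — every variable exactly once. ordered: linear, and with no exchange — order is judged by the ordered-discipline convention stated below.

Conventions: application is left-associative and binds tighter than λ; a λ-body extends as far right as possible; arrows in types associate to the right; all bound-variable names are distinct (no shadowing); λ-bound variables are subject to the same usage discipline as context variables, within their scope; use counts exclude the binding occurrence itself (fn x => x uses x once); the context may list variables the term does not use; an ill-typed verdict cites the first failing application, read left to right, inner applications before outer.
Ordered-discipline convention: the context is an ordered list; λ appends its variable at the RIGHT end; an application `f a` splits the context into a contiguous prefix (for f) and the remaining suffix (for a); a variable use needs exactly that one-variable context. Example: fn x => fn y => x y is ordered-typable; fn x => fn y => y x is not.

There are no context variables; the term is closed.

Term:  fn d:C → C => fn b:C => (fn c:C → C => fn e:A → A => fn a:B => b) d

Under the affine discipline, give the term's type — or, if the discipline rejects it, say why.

term : (C → C) → C → (A → A) → B → C
usage: d [bound]: 1×, b [bound]: 1×, c [bound]: 0×, e [bound]: 0×, a [bound]: 0×
use order (left to right): b, d
typing: ✓ — (C → C) → C → (A → A) → B → C
across the five disciplines: ordered ✗, linear ✗, affine ✓, relevant ✗, unrestricted ✓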